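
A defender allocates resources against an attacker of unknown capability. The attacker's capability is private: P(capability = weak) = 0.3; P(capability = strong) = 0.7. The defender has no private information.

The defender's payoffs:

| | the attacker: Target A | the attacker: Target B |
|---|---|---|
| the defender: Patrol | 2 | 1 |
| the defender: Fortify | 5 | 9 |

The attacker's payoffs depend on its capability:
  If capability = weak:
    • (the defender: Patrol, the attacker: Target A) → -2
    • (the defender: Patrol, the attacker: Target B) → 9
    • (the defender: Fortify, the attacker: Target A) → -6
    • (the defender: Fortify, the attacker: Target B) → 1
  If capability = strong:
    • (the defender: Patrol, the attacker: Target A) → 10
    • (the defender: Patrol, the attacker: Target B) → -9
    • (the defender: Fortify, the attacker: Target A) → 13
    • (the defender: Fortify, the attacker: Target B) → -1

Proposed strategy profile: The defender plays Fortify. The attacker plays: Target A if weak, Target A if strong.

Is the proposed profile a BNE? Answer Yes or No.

No

A profile is a BNE iff every type of every player is best-responding given beliefs about the other side.
The defender plays Fortify: E[Fortify] = 0.3·(5) + 0.7·(5) = 5; E[Patrol] = 2. Best-responding. ✓
The attacker (capability weak), facing Fortify: Target A gives -6, Target B gives 1. Proposed Target A is not best — profitable deviation exists. ✗
The attacker (capability strong), facing Fortify: Target A gives 13, Target B gives -1. Proposed Target A is best. ✓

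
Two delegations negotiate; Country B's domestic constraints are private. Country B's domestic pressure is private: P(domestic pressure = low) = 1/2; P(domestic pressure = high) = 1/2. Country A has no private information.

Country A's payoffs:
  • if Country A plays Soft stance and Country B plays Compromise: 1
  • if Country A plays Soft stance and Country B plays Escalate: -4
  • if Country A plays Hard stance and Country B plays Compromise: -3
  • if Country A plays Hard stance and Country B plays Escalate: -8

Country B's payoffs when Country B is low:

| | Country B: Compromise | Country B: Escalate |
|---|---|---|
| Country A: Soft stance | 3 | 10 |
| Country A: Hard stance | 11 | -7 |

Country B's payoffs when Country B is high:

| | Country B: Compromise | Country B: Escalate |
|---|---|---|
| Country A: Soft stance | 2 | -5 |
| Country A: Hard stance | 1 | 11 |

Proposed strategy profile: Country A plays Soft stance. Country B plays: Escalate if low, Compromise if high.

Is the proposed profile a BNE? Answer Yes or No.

Yes

Country A plays Soft stance: E[Soft stance] = 1/2·(-4) + 1/2·(1) = -3/2; E[Hard stance] = -11/2. Best-responding. ✓
Country B (domestic pressure low), facing Soft stance: Compromise gives 3, Escalate gives 10. Proposed Escalate is best. ✓
Country B (domestic pressure high), facing Soft stance: Compromise gives 2, Escalate gives -5. Proposed Compromise is best. ✓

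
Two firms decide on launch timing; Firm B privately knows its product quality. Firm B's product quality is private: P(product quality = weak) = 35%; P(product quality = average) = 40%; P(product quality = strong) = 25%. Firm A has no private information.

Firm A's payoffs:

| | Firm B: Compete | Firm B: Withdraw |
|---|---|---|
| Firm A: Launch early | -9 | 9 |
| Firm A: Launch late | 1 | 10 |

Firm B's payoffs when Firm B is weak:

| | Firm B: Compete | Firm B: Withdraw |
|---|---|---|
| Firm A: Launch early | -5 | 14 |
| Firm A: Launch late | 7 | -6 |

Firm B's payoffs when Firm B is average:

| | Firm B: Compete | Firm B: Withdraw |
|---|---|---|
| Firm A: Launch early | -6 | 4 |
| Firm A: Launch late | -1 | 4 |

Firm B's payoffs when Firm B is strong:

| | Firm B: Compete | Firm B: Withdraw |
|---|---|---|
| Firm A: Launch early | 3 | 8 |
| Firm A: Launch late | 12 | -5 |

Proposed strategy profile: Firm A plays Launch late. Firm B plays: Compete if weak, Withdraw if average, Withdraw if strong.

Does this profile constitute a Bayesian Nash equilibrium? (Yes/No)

No

A profile is a BNE iff every type of every player is best-responding given beliefs about the other side.
Firm A plays Launch late: E[Launch late] = 0.35·(1) + 0.4·(10) + 0.25·(10) = 6.85; E[Launch early] = 2.7. Best-responding. ✓
Firm B (product quality weak), facing Launch late: Compete gives 7, Withdraw gives -6. Proposed Compete is best. ✓
Firm B (product quality average), facing Launch late: Compete gives -1, Withdraw gives 4. Proposed Withdraw is best. ✓
Firm B (product quality strong), facing Launch late: Compete gives 12, Withdraw gives -5. Proposed Withdraw is not best — profitable deviation exists. ✗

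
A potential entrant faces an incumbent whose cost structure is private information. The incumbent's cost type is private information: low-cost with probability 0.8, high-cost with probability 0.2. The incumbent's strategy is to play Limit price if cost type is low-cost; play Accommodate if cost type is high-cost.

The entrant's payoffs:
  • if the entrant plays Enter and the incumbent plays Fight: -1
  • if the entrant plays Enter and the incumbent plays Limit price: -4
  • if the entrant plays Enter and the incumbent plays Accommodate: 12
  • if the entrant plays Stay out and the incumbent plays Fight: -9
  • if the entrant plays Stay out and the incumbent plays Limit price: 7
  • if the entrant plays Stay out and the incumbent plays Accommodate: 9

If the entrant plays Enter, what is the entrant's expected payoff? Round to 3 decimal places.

-0.800

Take the expectation over the incumbent's cost type, weighting each type's action by its prior probability.
E[Enter] = 0.8·(-4) + 0.2·12 = (-3.2) + 2.4 = -0.8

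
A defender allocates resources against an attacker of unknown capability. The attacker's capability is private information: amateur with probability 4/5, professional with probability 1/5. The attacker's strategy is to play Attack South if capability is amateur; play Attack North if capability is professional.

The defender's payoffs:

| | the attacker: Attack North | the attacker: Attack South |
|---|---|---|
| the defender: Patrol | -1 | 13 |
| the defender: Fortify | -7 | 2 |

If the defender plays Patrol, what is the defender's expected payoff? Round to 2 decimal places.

10.20

Take the expectation over the attacker's capability, weighting each type's action by its prior probability.
E[Patrol] = 4/5·13 + 1/5·(-1) = 52/5 + (-1/5) = 51/5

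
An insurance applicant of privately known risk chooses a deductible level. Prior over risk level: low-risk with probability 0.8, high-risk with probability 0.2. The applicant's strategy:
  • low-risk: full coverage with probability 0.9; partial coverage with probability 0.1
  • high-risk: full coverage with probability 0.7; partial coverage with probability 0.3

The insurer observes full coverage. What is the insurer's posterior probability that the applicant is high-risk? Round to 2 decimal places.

0.16

P(full coverage) = 0.8·0.9 + 0.2·0.7 = 0.86
P(high-risk | full coverage) = (0.2·0.7) / 0.86 = 0.14 / 0.86 = 0.162791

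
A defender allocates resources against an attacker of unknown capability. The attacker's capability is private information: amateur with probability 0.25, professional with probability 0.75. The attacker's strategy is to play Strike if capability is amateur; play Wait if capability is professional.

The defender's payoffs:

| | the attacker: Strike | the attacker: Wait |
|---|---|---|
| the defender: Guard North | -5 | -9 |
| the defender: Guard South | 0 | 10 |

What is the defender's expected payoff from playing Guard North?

-8

Take the expectation over the attacker's capability, weighting each type's action by its prior probability.
E[Guard North] = 0.25·(-5) + 0.75·(-9) = (-1.25) + (-6.75) = -8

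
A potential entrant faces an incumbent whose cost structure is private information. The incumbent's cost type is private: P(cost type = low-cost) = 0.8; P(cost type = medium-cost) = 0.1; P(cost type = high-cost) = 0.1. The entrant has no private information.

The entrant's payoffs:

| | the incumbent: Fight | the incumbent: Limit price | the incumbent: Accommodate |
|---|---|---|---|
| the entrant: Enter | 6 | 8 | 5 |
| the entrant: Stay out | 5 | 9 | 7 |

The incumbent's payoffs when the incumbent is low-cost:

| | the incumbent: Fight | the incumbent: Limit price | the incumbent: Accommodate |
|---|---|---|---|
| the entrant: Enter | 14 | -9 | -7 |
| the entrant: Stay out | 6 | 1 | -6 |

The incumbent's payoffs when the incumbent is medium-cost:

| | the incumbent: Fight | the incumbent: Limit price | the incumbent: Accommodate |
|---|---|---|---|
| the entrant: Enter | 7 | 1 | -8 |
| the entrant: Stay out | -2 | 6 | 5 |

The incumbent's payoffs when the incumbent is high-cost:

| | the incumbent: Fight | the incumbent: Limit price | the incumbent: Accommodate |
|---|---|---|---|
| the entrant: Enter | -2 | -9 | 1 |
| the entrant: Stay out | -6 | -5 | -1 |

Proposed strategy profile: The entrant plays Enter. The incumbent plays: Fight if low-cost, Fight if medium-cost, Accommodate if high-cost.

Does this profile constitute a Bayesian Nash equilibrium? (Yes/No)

The entrant plays Enter: E[Enter] = 0.8·(6) + 0.1·(6) + 0.1·(5) = 5.9; E[Stay out] = 5.2. Best-responding. ✓
The incumbent (cost type low-cost), facing Enter: Fight gives 14, Limit price gives -9, Accommodate gives -7. Proposed Fight is best. ✓
The incumbent (cost type medium-cost), facing Enter: Fight gives 7, Limit price gives 1, Accommodate gives -8. Proposed Fight is best. ✓
The incumbent (cost type high-cost), facing Enter: Fight gives -2, Limit price gives -9, Accommodate gives 1. Proposed Accommodate is best. ✓

Yes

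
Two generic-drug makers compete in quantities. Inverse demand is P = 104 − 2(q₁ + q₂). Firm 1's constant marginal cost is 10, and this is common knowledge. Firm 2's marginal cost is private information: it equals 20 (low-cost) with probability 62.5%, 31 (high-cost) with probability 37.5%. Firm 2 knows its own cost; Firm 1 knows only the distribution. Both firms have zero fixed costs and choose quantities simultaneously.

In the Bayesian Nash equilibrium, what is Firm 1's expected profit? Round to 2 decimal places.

649.50

Type-c best response for Firm 2: q₂(c) = (104 − c)/4 − q₁/2.
Firm 1 maximizes expected profit; its first-order condition is 104 − 4q₁ − 2E[q₂] − 10 = 0.
Substituting E[q₂] and solving: E[c₂] = 24.125, so q₁ = (104 − 2·10 + 24.125)/6 = 18.0208.
E[P] = 104 − 2·(q₁ + E[q₂]) = 46.0417; Firm 1's expected profit = (E[P] − 10)·q₁ = (46.0417 − 10)·18.0208 = 649.501.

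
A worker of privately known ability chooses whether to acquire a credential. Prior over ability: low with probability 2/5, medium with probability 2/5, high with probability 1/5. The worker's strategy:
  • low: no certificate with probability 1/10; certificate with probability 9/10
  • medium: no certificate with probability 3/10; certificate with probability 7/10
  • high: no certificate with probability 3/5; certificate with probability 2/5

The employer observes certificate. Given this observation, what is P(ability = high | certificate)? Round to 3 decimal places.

0.111

P(certificate) = (2/5)·(9/10) + (2/5)·(7/10) + (1/5)·(2/5) = 18/25
P(high | certificate) = ((1/5)·(2/5)) / (18/25) = (2/25) / (18/25) = 1/9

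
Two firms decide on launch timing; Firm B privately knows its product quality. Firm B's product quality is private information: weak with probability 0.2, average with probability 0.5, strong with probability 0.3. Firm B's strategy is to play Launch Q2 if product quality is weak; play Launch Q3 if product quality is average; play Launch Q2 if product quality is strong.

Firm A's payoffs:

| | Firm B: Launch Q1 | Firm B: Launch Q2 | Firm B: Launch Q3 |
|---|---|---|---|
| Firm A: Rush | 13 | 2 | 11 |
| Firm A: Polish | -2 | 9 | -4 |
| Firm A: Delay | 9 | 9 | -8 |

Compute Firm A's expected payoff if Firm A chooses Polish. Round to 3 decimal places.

2.500

E[Polish] = 0.2·9 + 0.5·(-4) + 0.3·9 = 1.8 + (-2) + 2.7 = 2.5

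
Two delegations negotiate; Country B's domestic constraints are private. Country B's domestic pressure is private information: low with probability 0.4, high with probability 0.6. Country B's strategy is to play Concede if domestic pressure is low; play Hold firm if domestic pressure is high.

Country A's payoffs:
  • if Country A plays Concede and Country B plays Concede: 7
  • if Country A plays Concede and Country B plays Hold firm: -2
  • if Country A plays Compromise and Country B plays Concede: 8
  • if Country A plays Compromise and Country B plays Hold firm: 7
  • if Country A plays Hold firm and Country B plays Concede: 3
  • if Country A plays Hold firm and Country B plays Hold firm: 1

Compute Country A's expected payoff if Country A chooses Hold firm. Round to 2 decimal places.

1.80

E[Hold firm] = 0.4·3 + 0.6·1 = 1.2 + 0.6 = 1.8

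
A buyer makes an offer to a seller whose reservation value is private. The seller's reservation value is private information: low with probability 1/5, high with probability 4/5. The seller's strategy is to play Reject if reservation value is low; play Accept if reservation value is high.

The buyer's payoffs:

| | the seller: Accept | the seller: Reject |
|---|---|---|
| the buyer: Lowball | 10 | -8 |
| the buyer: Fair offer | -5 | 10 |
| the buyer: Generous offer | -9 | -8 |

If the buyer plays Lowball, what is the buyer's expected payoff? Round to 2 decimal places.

Take the expectation over the seller's reservation value, weighting each type's action by its prior probability.
E[Lowball] = 1/5·(-8) + 4/5·10 = (-8/5) + 8 = 32/5

6.40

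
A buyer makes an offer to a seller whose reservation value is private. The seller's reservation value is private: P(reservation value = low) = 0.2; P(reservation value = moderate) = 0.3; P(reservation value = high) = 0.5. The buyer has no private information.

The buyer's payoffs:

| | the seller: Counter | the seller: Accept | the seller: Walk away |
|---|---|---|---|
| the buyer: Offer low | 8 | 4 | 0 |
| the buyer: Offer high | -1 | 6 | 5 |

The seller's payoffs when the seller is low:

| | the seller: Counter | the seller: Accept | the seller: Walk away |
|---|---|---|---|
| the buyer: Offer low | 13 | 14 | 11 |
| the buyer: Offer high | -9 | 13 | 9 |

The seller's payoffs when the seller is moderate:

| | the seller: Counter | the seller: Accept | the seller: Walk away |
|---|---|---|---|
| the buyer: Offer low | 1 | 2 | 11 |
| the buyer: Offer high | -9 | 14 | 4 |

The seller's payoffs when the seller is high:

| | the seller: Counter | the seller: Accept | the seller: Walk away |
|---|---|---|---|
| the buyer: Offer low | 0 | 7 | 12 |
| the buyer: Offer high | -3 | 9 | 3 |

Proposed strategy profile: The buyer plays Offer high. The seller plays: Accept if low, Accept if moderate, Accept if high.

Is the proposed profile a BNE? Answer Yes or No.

Yes

The buyer plays Offer high: E[Offer high] = 0.2·(6) + 0.3·(6) + 0.5·(6) = 6; E[Offer low] = 4. Best-responding. ✓
The seller (reservation value low), facing Offer high: Counter gives -9, Accept gives 13, Walk away gives 9. Proposed Accept is best. ✓
The seller (reservation value moderate), facing Offer high: Counter gives -9, Accept gives 14, Walk away gives 4. Proposed Accept is best. ✓
The seller (reservation value high), facing Offer high: Counter gives -3, Accept gives 9, Walk away gives 3. Proposed Accept is best. ✓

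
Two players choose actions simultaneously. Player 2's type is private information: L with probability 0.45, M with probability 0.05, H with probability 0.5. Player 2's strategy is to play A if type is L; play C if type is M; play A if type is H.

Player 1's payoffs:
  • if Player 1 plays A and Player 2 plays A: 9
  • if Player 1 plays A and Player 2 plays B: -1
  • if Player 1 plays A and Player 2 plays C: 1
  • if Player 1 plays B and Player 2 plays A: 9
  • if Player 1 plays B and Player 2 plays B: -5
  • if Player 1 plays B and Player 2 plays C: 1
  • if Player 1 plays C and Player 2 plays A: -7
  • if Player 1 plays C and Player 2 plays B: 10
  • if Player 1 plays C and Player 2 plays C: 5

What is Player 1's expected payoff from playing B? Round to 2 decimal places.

8.60

E[B] = 0.45·9 + 0.05·1 + 0.5·9 = 4.05 + 0.05 + 4.5 = 8.6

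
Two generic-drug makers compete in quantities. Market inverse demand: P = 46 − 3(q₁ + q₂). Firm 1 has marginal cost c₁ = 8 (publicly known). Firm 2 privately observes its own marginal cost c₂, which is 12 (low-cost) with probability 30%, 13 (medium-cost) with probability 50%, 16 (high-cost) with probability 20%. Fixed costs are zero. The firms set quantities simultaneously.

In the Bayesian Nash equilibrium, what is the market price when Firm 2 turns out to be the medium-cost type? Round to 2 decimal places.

Firm 2 with cost c maximizes (46 − 3(q₁+q₂) − c)·q₂, giving q₂(c) = (46 − c − 3q₁)/6.
E[c₂] = 0.3·12 + 0.5·13 + 0.2·16 = 13.3
Firm 1's FOC against E[q₂] yields q₁ = (46 − 2·8 + E[c₂])/9 = (46 − 16 + 13.3)/9 = 4.81111.
q₂(medium-cost) = 3.09444, so P = 46 − 3·(4.81111 + 3.09444) = 22.2833.

22.28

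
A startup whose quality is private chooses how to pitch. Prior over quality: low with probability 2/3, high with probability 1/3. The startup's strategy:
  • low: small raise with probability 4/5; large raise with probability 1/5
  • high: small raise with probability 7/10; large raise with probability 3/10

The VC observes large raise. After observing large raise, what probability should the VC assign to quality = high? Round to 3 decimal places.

Apply Bayes' rule using the sender's strategy as the likelihood.
P(large raise) = (2/3)·(1/5) + (1/3)·(3/10) = 7/30
P(high | large raise) = ((1/3)·(3/10)) / (7/30) = (1/10) / (7/30) = 3/7

0.429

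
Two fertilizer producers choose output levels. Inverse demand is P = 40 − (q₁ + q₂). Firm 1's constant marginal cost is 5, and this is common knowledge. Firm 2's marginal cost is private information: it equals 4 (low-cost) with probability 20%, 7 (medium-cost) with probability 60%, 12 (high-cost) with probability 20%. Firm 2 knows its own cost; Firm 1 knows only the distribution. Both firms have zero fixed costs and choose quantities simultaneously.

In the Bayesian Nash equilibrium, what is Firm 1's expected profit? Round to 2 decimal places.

155.42

Each type of Firm 2 best-responds to q₁; Firm 1 best-responds to the expected q₂ over Firm 2's types.
Firm 2 with cost c maximizes (40 − (q₁+q₂) − c)·q₂, giving q₂(c) = (40 − c − q₁)/2.
E[c₂] = 0.2·4 + 0.6·7 + 0.2·12 = 7.4
Firm 1's FOC against E[q₂] yields q₁ = (40 − 2·5 + E[c₂])/3 = (40 − 10 + 7.4)/3 = 12.4667.
E[P] = 40 − (q₁ + E[q₂]) = 17.4667; Firm 1's expected profit = (E[P] − 5)·q₁ = (17.4667 − 5)·12.4667 = 155.418.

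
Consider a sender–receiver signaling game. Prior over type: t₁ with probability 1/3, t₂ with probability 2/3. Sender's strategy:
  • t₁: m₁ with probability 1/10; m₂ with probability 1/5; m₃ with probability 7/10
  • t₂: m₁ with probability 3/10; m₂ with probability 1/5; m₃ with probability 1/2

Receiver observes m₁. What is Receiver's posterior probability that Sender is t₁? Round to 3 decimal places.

P(m₁) = (1/3)·(1/10) + (2/3)·(3/10) = 7/30
P(t₁ | m₁) = ((1/3)·(1/10)) / (7/30) = (1/30) / (7/30) = 1/7

0.143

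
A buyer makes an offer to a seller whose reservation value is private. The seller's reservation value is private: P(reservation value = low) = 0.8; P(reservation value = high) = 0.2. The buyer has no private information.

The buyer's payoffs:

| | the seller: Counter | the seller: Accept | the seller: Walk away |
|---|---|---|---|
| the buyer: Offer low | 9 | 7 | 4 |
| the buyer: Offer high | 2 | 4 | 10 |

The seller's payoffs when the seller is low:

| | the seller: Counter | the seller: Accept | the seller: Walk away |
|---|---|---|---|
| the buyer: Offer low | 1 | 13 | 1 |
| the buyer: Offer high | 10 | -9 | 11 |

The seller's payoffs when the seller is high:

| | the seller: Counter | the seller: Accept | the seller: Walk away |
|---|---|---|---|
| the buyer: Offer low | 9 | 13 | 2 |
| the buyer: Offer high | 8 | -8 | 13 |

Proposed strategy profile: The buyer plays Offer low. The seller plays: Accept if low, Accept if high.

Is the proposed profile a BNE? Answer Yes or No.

A profile is a BNE iff every type of every player is best-responding given beliefs about the other side.
The buyer plays Offer low: E[Offer low] = 0.8·(7) + 0.2·(7) = 7; E[Offer high] = 4. Best-responding. ✓
The seller (reservation value low), facing Offer low: Counter gives 1, Accept gives 13, Walk away gives 1. Proposed Accept is best. ✓
The seller (reservation value high), facing Offer low: Counter gives 9, Accept gives 13, Walk away gives 2. Proposed Accept is best. ✓

Yes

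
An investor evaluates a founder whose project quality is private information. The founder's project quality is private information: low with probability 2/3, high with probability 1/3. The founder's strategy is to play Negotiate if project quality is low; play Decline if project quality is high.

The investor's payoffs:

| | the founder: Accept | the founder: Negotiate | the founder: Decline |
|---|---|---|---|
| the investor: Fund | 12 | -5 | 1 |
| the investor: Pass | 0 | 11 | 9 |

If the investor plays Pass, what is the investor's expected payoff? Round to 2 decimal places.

E[Pass] = 2/3·11 + 1/3·9 = 22/3 + 3 = 31/3

10.33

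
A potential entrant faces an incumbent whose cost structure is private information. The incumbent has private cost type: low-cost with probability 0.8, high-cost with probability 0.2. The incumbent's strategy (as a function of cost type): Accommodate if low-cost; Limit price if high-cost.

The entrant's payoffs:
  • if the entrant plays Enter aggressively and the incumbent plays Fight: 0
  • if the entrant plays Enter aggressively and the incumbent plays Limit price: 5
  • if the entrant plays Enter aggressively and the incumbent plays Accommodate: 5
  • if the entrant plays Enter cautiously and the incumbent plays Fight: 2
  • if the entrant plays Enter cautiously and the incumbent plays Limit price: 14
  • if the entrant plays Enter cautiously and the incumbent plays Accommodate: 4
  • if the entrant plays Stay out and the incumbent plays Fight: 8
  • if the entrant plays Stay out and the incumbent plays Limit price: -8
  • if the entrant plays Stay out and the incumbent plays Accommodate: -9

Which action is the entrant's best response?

E[Enter aggressively] = 0.8·(5) + 0.2·(5) = 5
E[Enter cautiously] = 0.8·(4) + 0.2·(14) = 6
E[Stay out] = 0.8·(-9) + 0.2·(-8) = -8.8
Best response: Enter cautiously (6 is the largest).

Enter cautiously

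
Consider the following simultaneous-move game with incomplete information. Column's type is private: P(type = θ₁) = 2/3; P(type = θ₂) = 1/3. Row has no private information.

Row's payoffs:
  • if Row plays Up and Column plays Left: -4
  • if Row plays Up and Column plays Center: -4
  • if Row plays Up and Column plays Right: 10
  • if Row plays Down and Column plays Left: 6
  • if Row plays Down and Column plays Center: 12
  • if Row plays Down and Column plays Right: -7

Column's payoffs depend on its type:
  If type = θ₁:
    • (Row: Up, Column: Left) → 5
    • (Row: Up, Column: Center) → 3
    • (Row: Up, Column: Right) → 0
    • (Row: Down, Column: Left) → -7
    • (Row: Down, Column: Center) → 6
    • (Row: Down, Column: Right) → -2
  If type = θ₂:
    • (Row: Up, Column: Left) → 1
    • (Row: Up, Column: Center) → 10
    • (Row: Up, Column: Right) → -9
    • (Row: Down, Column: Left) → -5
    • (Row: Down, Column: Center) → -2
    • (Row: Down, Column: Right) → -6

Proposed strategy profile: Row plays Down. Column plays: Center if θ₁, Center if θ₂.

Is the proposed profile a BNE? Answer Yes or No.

Row plays Down: E[Down] = 2/3·(12) + 1/3·(12) = 12; E[Up] = -4. Best-responding. ✓
Column (type θ₁), facing Down: Left gives -7, Center gives 6, Right gives -2. Proposed Center is best. ✓
Column (type θ₂), facing Down: Left gives -5, Center gives -2, Right gives -6. Proposed Center is best. ✓

Yes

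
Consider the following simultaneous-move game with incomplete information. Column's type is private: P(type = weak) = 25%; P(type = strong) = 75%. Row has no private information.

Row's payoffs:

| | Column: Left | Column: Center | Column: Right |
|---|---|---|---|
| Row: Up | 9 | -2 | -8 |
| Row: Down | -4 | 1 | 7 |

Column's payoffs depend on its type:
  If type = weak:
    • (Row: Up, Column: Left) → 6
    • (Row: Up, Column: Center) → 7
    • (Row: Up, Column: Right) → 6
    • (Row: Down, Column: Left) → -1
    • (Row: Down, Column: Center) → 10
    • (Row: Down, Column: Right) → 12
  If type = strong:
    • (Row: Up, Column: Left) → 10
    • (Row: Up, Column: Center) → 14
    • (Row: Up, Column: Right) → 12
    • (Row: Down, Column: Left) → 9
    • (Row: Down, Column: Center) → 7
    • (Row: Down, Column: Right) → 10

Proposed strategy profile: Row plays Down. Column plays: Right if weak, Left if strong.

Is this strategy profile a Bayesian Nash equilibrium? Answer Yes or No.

No

A profile is a BNE iff every type of every player is best-responding given beliefs about the other side.
Row plays Down: E[Down] = 0.25·(7) + 0.75·(-4) = -1.25; E[Up] = 4.75. Not best-responding. ✗
Column (type weak), facing Down: Left gives -1, Center gives 10, Right gives 12. Proposed Right is best. ✓
Column (type strong), facing Down: Left gives 9, Center gives 7, Right gives 10. Proposed Left is not best — profitable deviation exists. ✗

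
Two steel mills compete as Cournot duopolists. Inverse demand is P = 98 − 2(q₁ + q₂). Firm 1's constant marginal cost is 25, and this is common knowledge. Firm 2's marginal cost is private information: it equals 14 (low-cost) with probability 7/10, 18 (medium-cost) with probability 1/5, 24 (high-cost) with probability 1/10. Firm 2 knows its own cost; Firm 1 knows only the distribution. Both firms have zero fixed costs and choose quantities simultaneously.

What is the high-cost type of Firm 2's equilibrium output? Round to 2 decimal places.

Type-c best response for Firm 2: q₂(c) = (98 − c)/4 − q₁/2.
Firm 1 maximizes expected profit; its first-order condition is 98 − 4q₁ − 2E[q₂] − 25 = 0.
Substituting E[q₂] and solving: E[c₂] = 15.8, so q₁ = (98 − 2·25 + 15.8)/6 = 10.6333.
q₂(high-cost) = (98 − 24 − 2·10.6333)/4 = 13.1833.

13.18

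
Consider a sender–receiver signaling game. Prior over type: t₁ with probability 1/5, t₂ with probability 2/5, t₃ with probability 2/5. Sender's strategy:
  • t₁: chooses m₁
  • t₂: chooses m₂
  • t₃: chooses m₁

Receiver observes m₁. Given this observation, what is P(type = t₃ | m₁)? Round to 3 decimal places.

P(m₁) = (1/5)·1 + (2/5)·0 + (2/5)·1 = 3/5
P(t₃ | m₁) = ((2/5)·1) / (3/5) = (2/5) / (3/5) = 2/3

0.667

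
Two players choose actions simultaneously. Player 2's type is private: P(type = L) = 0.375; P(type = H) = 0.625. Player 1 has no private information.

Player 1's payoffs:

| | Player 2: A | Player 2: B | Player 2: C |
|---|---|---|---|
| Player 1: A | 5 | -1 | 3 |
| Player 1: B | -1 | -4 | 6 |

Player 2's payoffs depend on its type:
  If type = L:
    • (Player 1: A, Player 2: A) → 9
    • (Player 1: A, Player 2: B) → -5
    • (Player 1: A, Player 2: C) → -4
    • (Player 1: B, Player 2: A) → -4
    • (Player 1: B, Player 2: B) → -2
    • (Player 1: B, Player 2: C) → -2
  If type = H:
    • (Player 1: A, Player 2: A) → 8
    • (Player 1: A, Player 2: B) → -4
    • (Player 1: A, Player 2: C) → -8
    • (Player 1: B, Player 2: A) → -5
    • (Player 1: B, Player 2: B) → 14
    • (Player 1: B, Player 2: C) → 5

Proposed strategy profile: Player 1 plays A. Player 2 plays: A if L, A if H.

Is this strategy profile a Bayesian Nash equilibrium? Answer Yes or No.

Yes

A profile is a BNE iff every type of every player is best-responding given beliefs about the other side.
Player 1 plays A: E[A] = 0.375·(5) + 0.625·(5) = 5; E[B] = -1. Best-responding. ✓
Player 2 (type L), facing A: A gives 9, B gives -5, C gives -4. Proposed A is best. ✓
Player 2 (type H), facing A: A gives 8, B gives -4, C gives -8. Proposed A is best. ✓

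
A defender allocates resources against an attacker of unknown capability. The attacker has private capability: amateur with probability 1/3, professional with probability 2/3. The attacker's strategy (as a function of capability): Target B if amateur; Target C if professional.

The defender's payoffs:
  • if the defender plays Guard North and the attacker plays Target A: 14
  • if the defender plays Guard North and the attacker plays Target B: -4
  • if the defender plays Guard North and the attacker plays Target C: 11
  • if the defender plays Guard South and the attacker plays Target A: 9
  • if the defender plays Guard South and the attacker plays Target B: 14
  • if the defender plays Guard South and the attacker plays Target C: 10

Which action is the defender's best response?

Guard South

Compute the defender's expected payoff for each action, taking the expectation over the attacker's type.
E[Guard North] = 1/3·(-4) + 2/3·(11) = 6
E[Guard South] = 1/3·(14) + 2/3·(10) = 34/3
Best response: Guard South (34/3 is the largest).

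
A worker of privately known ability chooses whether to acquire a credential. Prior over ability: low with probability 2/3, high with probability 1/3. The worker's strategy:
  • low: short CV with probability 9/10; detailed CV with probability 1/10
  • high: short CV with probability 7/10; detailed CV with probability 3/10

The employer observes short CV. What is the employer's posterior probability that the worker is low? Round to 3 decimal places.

P(short CV) = (2/3)·(9/10) + (1/3)·(7/10) = 5/6
P(low | short CV) = ((2/3)·(9/10)) / (5/6) = (3/5) / (5/6) = 18/25

0.720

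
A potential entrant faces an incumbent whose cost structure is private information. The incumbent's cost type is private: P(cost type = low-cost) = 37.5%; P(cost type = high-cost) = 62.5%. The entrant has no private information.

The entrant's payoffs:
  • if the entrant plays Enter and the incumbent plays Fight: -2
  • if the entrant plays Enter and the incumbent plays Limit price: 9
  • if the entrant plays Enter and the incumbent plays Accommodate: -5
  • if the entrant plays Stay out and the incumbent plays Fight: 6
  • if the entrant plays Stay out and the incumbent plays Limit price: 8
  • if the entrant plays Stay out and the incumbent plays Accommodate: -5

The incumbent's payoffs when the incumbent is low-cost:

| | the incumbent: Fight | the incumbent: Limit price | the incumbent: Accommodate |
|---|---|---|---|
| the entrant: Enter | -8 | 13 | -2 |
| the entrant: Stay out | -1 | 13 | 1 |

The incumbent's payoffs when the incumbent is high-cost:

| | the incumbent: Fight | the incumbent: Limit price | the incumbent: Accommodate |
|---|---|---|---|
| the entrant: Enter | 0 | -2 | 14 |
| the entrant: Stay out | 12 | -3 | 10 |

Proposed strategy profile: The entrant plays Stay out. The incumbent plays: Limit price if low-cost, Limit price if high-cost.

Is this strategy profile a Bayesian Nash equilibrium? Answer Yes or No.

A profile is a BNE iff every type of every player is best-responding given beliefs about the other side.
The entrant plays Stay out: E[Stay out] = 0.375·(8) + 0.625·(8) = 8; E[Enter] = 9. Not best-responding. ✗
The incumbent (cost type low-cost), facing Stay out: Fight gives -1, Limit price gives 13, Accommodate gives 1. Proposed Limit price is best. ✓
The incumbent (cost type high-cost), facing Stay out: Fight gives 12, Limit price gives -3, Accommodate gives 10. Proposed Limit price is not best — profitable deviation exists. ✗

No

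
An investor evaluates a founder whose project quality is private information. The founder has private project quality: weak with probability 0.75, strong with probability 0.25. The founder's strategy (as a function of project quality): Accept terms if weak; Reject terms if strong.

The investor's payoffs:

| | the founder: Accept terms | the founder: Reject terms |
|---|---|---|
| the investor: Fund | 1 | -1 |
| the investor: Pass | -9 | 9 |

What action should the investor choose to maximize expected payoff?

E[Fund] = 0.75·(1) + 0.25·(-1) = 0.5
E[Pass] = 0.75·(-9) + 0.25·(9) = -4.5
Best response: Fund (0.5 is the largest).

Fund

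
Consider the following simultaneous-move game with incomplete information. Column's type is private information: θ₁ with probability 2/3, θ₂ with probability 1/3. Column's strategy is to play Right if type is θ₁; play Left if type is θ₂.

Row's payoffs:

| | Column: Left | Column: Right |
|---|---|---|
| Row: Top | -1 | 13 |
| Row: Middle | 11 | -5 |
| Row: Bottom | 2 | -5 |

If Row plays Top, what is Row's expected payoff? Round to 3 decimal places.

E[Top] = 2/3·13 + 1/3·(-1) = 26/3 + (-1/3) = 25/3

8.333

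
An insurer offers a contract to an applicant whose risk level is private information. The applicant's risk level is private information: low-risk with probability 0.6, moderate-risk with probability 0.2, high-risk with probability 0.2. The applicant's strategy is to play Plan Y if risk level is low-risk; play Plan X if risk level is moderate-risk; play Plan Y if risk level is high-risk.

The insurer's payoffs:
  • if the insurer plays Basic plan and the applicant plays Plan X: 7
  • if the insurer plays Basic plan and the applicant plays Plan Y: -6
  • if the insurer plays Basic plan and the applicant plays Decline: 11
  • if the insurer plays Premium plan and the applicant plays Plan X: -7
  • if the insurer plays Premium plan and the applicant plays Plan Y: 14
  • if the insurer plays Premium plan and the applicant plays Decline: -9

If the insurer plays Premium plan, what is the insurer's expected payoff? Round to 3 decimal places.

Take the expectation over the applicant's risk level, weighting each type's action by its prior probability.
E[Premium plan] = 0.6·14 + 0.2·(-7) + 0.2·14 = 8.4 + (-1.4) + 2.8 = 9.8

9.800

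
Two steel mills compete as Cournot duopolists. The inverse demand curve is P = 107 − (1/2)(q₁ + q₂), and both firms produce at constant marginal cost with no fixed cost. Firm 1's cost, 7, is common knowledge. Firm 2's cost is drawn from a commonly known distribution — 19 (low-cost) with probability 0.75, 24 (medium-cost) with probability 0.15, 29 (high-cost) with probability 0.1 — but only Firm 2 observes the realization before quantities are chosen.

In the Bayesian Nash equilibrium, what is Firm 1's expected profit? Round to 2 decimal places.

Firm 2 with cost c maximizes (107 − (1/2)(q₁+q₂) − c)·q₂, giving q₂(c) = (107 − c − (1/2)q₁).
E[c₂] = 0.75·19 + 0.15·24 + 0.1·29 = 20.75
Firm 1's FOC against E[q₂] yields q₁ = (107 − 2·7 + E[c₂])/(3/2) = (107 − 14 + 20.75)/(3/2) = 75.8333.
E[P] = 107 − (1/2)·(q₁ + E[q₂]) = 44.9167; Firm 1's expected profit = (E[P] − 7)·q₁ = (44.9167 − 7)·75.8333 = 2875.35.

2875.35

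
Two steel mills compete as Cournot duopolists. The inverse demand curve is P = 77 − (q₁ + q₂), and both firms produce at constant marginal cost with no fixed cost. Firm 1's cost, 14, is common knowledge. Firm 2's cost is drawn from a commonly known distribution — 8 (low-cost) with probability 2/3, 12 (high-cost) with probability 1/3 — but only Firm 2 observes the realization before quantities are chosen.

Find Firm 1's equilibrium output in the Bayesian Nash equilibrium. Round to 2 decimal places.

Type-c best response for Firm 2: q₂(c) = (77 − c)/2 − q₁/2.
Firm 1 maximizes expected profit; its first-order condition is 77 − 2q₁ − E[q₂] − 14 = 0.
Substituting E[q₂] and solving: E[c₂] = 9.33333, so q₁ = (77 − 2·14 + 9.33333)/3 = 19.4444.

19.44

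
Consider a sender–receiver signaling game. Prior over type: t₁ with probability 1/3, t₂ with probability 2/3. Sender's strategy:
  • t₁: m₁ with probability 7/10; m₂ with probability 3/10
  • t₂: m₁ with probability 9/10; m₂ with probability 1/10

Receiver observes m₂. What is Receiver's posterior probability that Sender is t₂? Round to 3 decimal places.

0.400

Apply Bayes' rule using the sender's strategy as the likelihood.
P(m₂) = (1/3)·(3/10) + (2/3)·(1/10) = 1/6
P(t₂ | m₂) = ((2/3)·(1/10)) / (1/6) = (1/15) / (1/6) = 2/5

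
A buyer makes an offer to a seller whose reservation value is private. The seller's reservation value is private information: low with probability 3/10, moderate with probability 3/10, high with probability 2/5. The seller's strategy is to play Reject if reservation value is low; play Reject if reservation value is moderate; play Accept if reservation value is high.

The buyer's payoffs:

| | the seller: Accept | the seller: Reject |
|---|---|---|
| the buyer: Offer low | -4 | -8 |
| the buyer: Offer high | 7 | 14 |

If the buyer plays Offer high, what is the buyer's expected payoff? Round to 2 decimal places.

11.20

E[Offer high] = 3/10·14 + 3/10·14 + 2/5·7 = 21/5 + 21/5 + 14/5 = 56/5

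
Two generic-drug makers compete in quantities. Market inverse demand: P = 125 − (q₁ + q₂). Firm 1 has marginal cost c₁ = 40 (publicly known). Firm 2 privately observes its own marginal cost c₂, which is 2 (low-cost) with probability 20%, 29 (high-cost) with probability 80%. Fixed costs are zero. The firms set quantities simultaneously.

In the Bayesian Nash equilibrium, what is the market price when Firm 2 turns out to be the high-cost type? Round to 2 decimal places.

Each type of Firm 2 best-responds to q₁; Firm 1 best-responds to the expected q₂ over Firm 2's types.
Firm 2 with cost c maximizes (125 − (q₁+q₂) − c)·q₂, giving q₂(c) = (125 − c − q₁)/2.
E[c₂] = 0.2·2 + 0.8·29 = 23.6
Firm 1's FOC against E[q₂] yields q₁ = (125 − 2·40 + E[c₂])/3 = (125 − 80 + 23.6)/3 = 22.8667.
q₂(high-cost) = 36.5667, so P = 125 − (22.8667 + 36.5667) = 65.5667.

65.57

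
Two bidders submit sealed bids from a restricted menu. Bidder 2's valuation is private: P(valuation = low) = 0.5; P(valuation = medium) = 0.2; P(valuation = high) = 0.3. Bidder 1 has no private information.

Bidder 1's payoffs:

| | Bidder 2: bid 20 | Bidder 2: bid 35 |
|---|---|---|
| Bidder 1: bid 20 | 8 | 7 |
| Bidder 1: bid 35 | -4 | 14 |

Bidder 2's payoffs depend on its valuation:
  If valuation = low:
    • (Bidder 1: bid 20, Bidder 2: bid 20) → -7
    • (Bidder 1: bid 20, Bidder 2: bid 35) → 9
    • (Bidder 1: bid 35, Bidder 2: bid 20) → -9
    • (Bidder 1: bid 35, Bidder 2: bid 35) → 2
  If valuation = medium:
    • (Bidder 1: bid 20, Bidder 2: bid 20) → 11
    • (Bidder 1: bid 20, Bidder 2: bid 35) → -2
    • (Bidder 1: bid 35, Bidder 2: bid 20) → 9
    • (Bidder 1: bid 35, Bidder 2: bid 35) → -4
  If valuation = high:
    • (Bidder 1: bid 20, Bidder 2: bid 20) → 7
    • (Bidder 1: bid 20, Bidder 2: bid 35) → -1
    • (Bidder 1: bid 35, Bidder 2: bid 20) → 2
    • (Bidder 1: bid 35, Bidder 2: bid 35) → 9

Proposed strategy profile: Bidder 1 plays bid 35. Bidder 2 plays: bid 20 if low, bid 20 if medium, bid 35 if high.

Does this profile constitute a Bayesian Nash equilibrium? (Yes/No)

A profile is a BNE iff every type of every player is best-responding given beliefs about the other side.
Bidder 1 plays bid 35: E[bid 35] = 0.5·(-4) + 0.2·(-4) + 0.3·(14) = 1.4; E[bid 20] = 7.7. Not best-responding. ✗
Bidder 2 (valuation low), facing bid 35: bid 20 gives -9, bid 35 gives 2. Proposed bid 20 is not best — profitable deviation exists. ✗
Bidder 2 (valuation medium), facing bid 35: bid 20 gives 9, bid 35 gives -4. Proposed bid 20 is best. ✓
Bidder 2 (valuation high), facing bid 35: bid 20 gives 2, bid 35 gives 9. Proposed bid 35 is best. ✓

No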